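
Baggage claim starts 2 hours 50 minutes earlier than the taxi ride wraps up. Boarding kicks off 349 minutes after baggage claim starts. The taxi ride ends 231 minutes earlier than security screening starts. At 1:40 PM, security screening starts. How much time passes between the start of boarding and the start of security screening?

52 minutes

The taxi ride ends at 1:40 PM − 231 min = 9:49 AM.
Baggage claim starts at 9:49 AM − 170 min = 6:59 AM.
Boarding starts at 6:59 AM + 349 min = 12:48 PM.
From 12:48 PM to 1:40 PM is 52 minutes.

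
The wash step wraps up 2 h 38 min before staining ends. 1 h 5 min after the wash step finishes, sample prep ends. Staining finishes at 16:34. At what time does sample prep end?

The wash step ends at 16:34 − 158 min = 13:56.
Sample prep ends at 13:56 + 65 min = 15:01.

15:01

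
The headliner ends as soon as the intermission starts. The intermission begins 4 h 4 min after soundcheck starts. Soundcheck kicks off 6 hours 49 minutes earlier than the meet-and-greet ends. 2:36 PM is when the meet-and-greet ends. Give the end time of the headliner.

Soundcheck starts at 2:36 PM − 409 min = 7:47 AM.
The intermission starts at 7:47 AM + 244 min = 11:51 AM.
So the headliner ends at 11:51 AM.

11:51 AM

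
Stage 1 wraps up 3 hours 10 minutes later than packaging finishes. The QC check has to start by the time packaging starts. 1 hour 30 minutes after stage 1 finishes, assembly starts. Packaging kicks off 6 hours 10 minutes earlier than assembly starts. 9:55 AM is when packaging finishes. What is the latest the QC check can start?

Stage 1 ends at 9:55 AM + 190 min = 1:05 PM.
Assembly starts at 1:05 PM + 90 min = 2:35 PM.
Packaging starts at 2:35 PM − 370 min = 8:25 AM.
The QC check is bounded by packaging, so the latest it can start is 8:25 AM.

8:25 AM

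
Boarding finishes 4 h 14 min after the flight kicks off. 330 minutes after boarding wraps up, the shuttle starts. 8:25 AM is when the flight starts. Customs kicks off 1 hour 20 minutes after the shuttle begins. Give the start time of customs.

Boarding ends at 8:25 AM + 254 min = 12:39 PM.
The shuttle starts at 12:39 PM + 330 min = 6:09 PM.
Customs starts at 6:09 PM + 80 min = 7:29 PM.

7:29 PM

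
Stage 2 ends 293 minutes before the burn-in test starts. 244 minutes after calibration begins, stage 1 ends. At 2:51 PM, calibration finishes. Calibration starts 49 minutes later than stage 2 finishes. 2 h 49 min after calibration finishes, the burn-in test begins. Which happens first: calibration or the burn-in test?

The burn-in test starts at 2:51 PM + 169 min = 5:40 PM.
Stage 2 ends at 5:40 PM − 293 min = 12:47 PM.
Calibration starts at 12:47 PM + 49 min = 1:36 PM.
Calibration starts at 1:36 PM and the burn-in test starts at 5:40 PM, so calibration is first.

calibration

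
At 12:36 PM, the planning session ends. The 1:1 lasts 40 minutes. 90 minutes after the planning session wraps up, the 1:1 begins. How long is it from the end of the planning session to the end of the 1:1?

130 minutes

The 1:1 starts at 12:36 PM + 90 min = 2:06 PM.
The 1:1 ends at 2:06 PM + 40 min = 2:46 PM.
From 12:36 PM to 2:46 PM is 130 minutes.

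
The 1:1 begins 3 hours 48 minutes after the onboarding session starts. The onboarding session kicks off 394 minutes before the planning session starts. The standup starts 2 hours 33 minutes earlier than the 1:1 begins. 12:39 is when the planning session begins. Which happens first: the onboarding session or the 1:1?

the onboarding session

The onboarding session starts at 12:39 − 394 min = 06:05.
The 1:1 starts at 06:05 + 228 min = 09:53.
The onboarding session starts at 06:05 and the 1:1 starts at 09:53, so the onboarding session is first.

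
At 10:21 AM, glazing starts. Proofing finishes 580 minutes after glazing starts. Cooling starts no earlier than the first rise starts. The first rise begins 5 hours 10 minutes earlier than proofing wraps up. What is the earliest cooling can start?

2:51 PM

Proofing ends at 10:21 AM + 580 min = 8:01 PM.
The first rise starts at 8:01 PM − 310 min = 2:51 PM.
Cooling is bounded by the first rise, so the earliest it can start is 2:51 PM.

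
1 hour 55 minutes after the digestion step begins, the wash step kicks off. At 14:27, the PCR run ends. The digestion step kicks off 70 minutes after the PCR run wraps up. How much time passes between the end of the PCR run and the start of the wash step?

The digestion step starts at 14:27 + 70 min = 15:37.
The wash step starts at 15:37 + 115 min = 17:32.
From 14:27 to 17:32 is 3 hours 5 minutes.

3 hours 5 minutes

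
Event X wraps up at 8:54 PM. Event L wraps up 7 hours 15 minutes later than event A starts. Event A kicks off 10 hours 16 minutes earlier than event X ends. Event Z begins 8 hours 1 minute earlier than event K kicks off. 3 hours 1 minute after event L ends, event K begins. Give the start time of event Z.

12:53 PM

Event A starts at 8:54 PM − 616 min = 10:38 AM.
Event L ends at 10:38 AM + 435 min = 5:53 PM.
Event K starts at 5:53 PM + 181 min = 8:54 PM.
Event Z starts at 8:54 PM − 481 min = 12:53 PM.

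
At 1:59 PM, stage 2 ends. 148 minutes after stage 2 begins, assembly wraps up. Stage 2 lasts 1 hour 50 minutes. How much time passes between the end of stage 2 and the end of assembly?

Stage 2 starts at 1:59 PM − 110 min = 12:09 PM.
Assembly ends at 12:09 PM + 148 min = 2:37 PM.
From 1:59 PM to 2:37 PM is 38 minutes.

38 minutes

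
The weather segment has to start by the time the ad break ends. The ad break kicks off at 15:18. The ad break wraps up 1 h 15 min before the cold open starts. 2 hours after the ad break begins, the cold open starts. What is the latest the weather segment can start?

The cold open starts at 15:18 + 120 min = 17:18.
The ad break ends at 17:18 − 75 min = 16:03.
The weather segment is bounded by the ad break, so the latest it can start is 16:03.

16:03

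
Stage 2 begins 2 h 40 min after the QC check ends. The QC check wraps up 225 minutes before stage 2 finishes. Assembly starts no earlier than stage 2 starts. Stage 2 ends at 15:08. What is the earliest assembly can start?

The QC check ends at 15:08 − 225 min = 11:23.
Stage 2 starts at 11:23 + 160 min = 14:03.
Assembly is bounded by stage 2, so the earliest it can start is 14:03.

14:03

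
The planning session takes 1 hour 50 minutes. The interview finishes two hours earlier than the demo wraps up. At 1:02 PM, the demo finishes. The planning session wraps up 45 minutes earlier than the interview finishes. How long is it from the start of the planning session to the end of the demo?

The interview ends at 1:02 PM − 120 min = 11:02 AM.
The planning session ends at 11:02 AM − 45 min = 10:17 AM.
The planning session starts at 10:17 AM − 110 min = 8:27 AM.
From 8:27 AM to 1:02 PM is 4 h 35 min.

4 h 35 min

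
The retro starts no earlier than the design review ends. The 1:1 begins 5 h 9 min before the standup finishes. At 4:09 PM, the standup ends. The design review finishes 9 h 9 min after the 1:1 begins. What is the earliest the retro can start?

The 1:1 starts at 4:09 PM − 309 min = 11:00 AM.
The design review ends at 11:00 AM + 549 min = 8:09 PM.
The retro is bounded by the design review, so the earliest it can start is 8:09 PM.

8:09 PM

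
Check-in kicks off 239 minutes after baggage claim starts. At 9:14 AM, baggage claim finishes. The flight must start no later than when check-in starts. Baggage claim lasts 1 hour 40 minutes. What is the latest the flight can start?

11:33 AM

Baggage claim starts at 9:14 AM − 100 min = 7:34 AM.
Check-in starts at 7:34 AM + 239 min = 11:33 AM.
The flight is bounded by check-in, so the latest it can start is 11:33 AM.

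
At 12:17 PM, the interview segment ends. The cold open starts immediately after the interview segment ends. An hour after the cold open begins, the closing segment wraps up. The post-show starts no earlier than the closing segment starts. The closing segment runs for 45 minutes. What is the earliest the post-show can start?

12:32 PM

The cold open starts at 12:17 PM.
The closing segment ends at 12:17 PM + 60 min = 1:17 PM.
The closing segment starts at 1:17 PM − 45 min = 12:32 PM.
The post-show is bounded by the closing segment, so the earliest it can start is 12:32 PM.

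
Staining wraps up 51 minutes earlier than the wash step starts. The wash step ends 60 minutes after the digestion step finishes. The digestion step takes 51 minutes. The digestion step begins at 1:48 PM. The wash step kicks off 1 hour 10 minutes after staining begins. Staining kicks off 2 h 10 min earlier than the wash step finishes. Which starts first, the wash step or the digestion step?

The digestion step ends at 1:48 PM + 51 min = 2:39 PM.
The wash step ends at 2:39 PM + 60 min = 3:39 PM.
Staining starts at 3:39 PM − 130 min = 1:29 PM.
The wash step starts at 1:29 PM + 70 min = 2:39 PM.
The wash step starts at 2:39 PM and the digestion step starts at 1:48 PM, so the digestion step is first.

the digestion step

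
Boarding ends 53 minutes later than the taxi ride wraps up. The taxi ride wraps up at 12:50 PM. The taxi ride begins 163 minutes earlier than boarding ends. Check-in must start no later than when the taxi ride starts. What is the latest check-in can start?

11:00 AM

Boarding ends at 12:50 PM + 53 min = 1:43 PM.
The taxi ride starts at 1:43 PM − 163 min = 11:00 AM.
Check-in is bounded by the taxi ride, so the latest it can start is 11:00 AM.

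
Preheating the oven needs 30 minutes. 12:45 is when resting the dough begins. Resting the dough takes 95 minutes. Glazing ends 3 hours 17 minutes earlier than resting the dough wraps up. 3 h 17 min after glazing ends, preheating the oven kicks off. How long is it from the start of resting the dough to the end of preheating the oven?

Resting the dough ends at 12:45 + 95 min = 14:20.
Glazing ends at 14:20 − 197 min = 11:03.
Preheating the oven starts at 11:03 + 197 min = 14:20.
Preheating the oven ends at 14:20 + 30 min = 14:50.
From 12:45 to 14:50 is 125 minutes.

125 minutes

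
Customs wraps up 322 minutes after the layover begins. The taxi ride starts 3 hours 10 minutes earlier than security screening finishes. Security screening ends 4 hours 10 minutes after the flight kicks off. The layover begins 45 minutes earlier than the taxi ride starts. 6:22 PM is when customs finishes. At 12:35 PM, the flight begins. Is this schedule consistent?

Security screening ends at 12:35 PM + 250 min = 4:45 PM.
The taxi ride starts at 4:45 PM − 190 min = 1:35 PM.
The layover starts at 1:35 PM − 45 min = 12:50 PM.
Customs ends at 12:50 PM + 322 min = 6:12 PM.
But customs is also said to end at 6:22 PM — a 10-minute conflict.

No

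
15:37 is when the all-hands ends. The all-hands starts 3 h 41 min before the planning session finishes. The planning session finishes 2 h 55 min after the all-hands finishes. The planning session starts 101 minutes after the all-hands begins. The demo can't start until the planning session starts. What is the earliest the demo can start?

16:32

The planning session ends at 15:37 + 175 min = 18:32.
The all-hands starts at 18:32 − 221 min = 14:51.
The planning session starts at 14:51 + 101 min = 16:32.
The demo is bounded by the planning session, so the earliest it can start is 16:32.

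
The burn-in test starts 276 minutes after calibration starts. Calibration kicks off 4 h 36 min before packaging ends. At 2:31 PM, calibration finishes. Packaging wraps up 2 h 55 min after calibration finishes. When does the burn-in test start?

Packaging ends at 2:31 PM + 175 min = 5:26 PM.
Calibration starts at 5:26 PM − 276 min = 12:50 PM.
The burn-in test starts at 12:50 PM + 276 min = 5:26 PM.

5:26 PM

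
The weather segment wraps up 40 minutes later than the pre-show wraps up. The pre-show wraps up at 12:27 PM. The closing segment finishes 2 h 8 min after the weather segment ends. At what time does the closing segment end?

The weather segment ends at 12:27 PM + 40 min = 1:07 PM.
The closing segment ends at 1:07 PM + 128 min = 3:15 PM.

3:15 PM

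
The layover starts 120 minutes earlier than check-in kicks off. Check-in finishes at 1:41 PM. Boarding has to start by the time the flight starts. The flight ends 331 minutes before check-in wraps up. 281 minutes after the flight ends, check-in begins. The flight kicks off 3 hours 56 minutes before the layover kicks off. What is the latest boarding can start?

The flight ends at 1:41 PM − 331 min = 8:10 AM.
Check-in starts at 8:10 AM + 281 min = 12:51 PM.
The layover starts at 12:51 PM − 120 min = 10:51 AM.
The flight starts at 10:51 AM − 236 min = 6:55 AM.
Boarding is bounded by the flight, so the latest it can start is 6:55 AM.

6:55 AM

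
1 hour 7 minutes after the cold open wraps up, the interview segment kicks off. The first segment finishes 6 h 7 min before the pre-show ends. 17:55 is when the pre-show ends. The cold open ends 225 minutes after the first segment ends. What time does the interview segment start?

16:40

The first segment ends at 17:55 − 367 min = 11:48.
The cold open ends at 11:48 + 225 min = 15:33.
The interview segment starts at 15:33 + 67 min = 16:40.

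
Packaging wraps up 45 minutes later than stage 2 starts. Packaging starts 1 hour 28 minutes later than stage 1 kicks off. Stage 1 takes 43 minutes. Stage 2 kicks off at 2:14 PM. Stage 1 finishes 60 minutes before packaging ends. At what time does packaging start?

Packaging ends at 2:14 PM + 45 min = 2:59 PM.
Stage 1 ends at 2:59 PM − 60 min = 1:59 PM.
Stage 1 starts at 1:59 PM − 43 min = 1:16 PM.
Packaging starts at 1:16 PM + 88 min = 2:44 PM.

2:44 PM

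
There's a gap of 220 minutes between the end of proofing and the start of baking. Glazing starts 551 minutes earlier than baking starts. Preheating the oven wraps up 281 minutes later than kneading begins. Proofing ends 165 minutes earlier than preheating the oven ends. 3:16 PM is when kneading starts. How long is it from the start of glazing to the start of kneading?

3 hours 35 minutes

Preheating the oven ends at 3:16 PM + 281 min = 7:57 PM.
Proofing ends at 7:57 PM − 165 min = 5:12 PM.
Baking starts at 5:12 PM + 220 min = 8:52 PM.
Glazing starts at 8:52 PM − 551 min = 11:41 AM.
From 11:41 AM to 3:16 PM is 3 hours 35 minutes.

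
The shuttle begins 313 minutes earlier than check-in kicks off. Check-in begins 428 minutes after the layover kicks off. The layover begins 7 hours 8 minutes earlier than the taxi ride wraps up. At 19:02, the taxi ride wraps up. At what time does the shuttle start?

13:49

The layover starts at 19:02 − 428 min = 11:54.
Check-in starts at 11:54 + 428 min = 19:02.
The shuttle starts at 19:02 − 313 min = 13:49.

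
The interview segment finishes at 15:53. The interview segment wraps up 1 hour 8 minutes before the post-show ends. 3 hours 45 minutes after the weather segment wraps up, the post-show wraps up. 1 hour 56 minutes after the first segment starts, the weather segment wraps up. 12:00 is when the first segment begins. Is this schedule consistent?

The weather segment ends at 12:00 + 116 min = 13:56.
The post-show ends at 13:56 + 225 min = 17:41.
The interview segment ends at 17:41 − 68 min = 16:33.
But the interview segment is also said to end at 15:53 — a 40-minute conflict.

No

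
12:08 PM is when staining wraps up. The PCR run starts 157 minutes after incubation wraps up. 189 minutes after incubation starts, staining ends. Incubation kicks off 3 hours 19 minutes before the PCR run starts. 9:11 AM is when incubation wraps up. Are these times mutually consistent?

No

The PCR run starts at 9:11 AM + 157 min = 11:48 AM.
Incubation starts at 11:48 AM − 199 min = 8:29 AM.
Staining ends at 8:29 AM + 189 min = 11:38 AM.
But staining is also said to end at 12:08 PM — a 30-minute conflict.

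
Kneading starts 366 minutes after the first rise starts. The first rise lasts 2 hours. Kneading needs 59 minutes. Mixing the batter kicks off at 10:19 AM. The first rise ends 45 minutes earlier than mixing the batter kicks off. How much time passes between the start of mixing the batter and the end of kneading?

260 minutes

The first rise ends at 10:19 AM − 45 min = 9:34 AM.
The first rise starts at 9:34 AM − 120 min = 7:34 AM.
Kneading starts at 7:34 AM + 366 min = 1:40 PM.
Kneading ends at 1:40 PM + 59 min = 2:39 PM.
From 10:19 AM to 2:39 PM is 260 minutes.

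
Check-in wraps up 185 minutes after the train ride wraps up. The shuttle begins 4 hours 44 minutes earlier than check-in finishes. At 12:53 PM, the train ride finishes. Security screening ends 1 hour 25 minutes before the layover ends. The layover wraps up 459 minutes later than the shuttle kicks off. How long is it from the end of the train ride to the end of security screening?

4 h 35 min

Check-in ends at 12:53 PM + 185 min = 3:58 PM.
The shuttle starts at 3:58 PM − 284 min = 11:14 AM.
The layover ends at 11:14 AM + 459 min = 6:53 PM.
Security screening ends at 6:53 PM − 85 min = 5:28 PM.
From 12:53 PM to 5:28 PM is 4 h 35 min.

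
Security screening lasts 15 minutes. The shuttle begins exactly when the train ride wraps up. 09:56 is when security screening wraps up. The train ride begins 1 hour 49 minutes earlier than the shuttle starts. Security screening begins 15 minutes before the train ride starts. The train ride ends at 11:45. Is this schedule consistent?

The shuttle starts at 11:45.
The train ride starts at 11:45 − 109 min = 09:56.
Security screening starts at 09:56 − 15 min = 09:41.
Security screening ends at 09:41 + 15 min = 09:56.
That matches the stated 09:56, so the schedule is consistent.

Yes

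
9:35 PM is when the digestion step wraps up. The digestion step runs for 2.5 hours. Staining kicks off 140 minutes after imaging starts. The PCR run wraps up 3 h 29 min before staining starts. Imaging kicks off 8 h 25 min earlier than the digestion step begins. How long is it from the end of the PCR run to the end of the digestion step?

The digestion step starts at 9:35 PM − 150 min = 7:05 PM.
Imaging starts at 7:05 PM − 505 min = 10:40 AM.
Staining starts at 10:40 AM + 140 min = 1:00 PM.
The PCR run ends at 1:00 PM − 209 min = 9:31 AM.
From 9:31 AM to 9:35 PM is 12 h 4 min.

12 h 4 min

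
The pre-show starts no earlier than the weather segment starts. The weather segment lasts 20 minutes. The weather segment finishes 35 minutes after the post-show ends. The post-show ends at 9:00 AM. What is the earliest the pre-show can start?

The weather segment ends at 9:00 AM + 35 min = 9:35 AM.
The weather segment starts at 9:35 AM − 20 min = 9:15 AM.
The pre-show is bounded by the weather segment, so the earliest it can start is 9:15 AM.

9:15 AM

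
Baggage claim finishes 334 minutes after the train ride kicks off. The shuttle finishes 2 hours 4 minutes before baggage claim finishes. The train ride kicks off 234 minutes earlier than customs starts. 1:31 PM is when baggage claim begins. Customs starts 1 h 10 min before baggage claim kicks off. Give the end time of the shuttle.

Customs starts at 1:31 PM − 70 min = 12:21 PM.
The train ride starts at 12:21 PM − 234 min = 8:27 AM.
Baggage claim ends at 8:27 AM + 334 min = 2:01 PM.
The shuttle ends at 2:01 PM − 124 min = 11:57 AM.

11:57 AM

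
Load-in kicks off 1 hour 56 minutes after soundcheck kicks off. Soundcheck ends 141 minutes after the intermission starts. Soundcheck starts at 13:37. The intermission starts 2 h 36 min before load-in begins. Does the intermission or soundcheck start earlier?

the intermission

Load-in starts at 13:37 + 116 min = 15:33.
The intermission starts at 15:33 − 156 min = 12:57.
The intermission starts at 12:57 and soundcheck starts at 13:37, so the intermission is first.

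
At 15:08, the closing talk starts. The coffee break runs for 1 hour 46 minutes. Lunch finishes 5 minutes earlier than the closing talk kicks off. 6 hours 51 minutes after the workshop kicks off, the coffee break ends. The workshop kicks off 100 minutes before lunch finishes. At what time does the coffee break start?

Lunch ends at 15:08 − 5 min = 15:03.
The workshop starts at 15:03 − 100 min = 13:23.
The coffee break ends at 13:23 + 411 min = 20:14.
The coffee break starts at 20:14 − 106 min = 18:28.

18:28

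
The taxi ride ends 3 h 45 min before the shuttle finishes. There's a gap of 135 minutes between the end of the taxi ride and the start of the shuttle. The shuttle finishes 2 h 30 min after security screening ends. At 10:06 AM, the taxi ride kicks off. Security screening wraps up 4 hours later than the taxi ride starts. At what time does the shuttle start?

Security screening ends at 10:06 AM + 240 min = 2:06 PM.
The shuttle ends at 2:06 PM + 150 min = 4:36 PM.
The taxi ride ends at 4:36 PM − 225 min = 12:51 PM.
The shuttle starts at 12:51 PM + 135 min = 3:06 PM.

3:06 PM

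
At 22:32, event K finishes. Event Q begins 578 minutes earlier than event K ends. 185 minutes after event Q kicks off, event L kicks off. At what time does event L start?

Event Q starts at 22:32 − 578 min = 12:54.
Event L starts at 12:54 + 185 min = 15:59.

15:59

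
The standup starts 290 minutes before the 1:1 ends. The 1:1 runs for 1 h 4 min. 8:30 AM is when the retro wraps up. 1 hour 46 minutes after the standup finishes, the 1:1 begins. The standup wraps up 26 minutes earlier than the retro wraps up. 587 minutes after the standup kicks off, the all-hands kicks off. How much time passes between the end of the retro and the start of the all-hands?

7 h 21 min

The standup ends at 8:30 AM − 26 min = 8:04 AM.
The 1:1 starts at 8:04 AM + 106 min = 9:50 AM.
The 1:1 ends at 9:50 AM + 64 min = 10:54 AM.
The standup starts at 10:54 AM − 290 min = 6:04 AM.
The all-hands starts at 6:04 AM + 587 min = 3:51 PM.
From 8:30 AM to 3:51 PM is 7 h 21 min.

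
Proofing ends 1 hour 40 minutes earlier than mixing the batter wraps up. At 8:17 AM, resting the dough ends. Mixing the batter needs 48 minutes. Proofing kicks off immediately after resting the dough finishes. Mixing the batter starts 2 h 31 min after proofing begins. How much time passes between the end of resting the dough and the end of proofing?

Proofing starts at 8:17 AM.
Mixing the batter starts at 8:17 AM + 151 min = 10:48 AM.
Mixing the batter ends at 10:48 AM + 48 min = 11:36 AM.
Proofing ends at 11:36 AM − 100 min = 9:56 AM.
From 8:17 AM to 9:56 AM is 1 h 39 min.

1 h 39 min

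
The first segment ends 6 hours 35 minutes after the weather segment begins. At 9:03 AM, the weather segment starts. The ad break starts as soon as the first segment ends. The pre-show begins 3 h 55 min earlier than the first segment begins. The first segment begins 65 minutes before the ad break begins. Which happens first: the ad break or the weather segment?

The first segment ends at 9:03 AM + 395 min = 3:38 PM.
So the ad break starts at 3:38 PM.
The ad break starts at 3:38 PM and the weather segment starts at 9:03 AM, so the weather segment is first.

the weather segment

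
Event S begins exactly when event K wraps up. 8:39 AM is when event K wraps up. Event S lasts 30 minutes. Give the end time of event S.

9:09 AM

Event S starts at 8:39 AM.
Event S ends at 8:39 AM + 30 min = 9:09 AM.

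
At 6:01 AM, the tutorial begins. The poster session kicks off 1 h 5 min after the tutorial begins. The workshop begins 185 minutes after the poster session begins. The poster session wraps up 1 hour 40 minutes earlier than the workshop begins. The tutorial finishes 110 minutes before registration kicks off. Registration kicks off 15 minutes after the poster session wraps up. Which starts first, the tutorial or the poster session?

the tutorial

The poster session starts at 6:01 AM + 65 min = 7:06 AM.
The tutorial starts at 6:01 AM and the poster session starts at 7:06 AM, so the tutorial is first.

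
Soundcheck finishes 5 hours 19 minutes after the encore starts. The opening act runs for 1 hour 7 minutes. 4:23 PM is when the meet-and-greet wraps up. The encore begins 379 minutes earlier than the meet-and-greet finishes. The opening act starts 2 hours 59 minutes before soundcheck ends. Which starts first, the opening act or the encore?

The encore starts at 4:23 PM − 379 min = 10:04 AM.
Soundcheck ends at 10:04 AM + 319 min = 3:23 PM.
The opening act starts at 3:23 PM − 179 min = 12:24 PM.
The opening act starts at 12:24 PM and the encore starts at 10:04 AM, so the encore is first.

the encore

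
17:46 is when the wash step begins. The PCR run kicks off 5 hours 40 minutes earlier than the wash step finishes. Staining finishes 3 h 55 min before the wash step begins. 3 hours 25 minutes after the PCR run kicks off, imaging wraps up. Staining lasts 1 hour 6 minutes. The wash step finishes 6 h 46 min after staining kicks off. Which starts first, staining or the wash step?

staining

Staining ends at 17:46 − 235 min = 13:51.
Staining starts at 13:51 − 66 min = 12:45.
Staining starts at 12:45 and the wash step starts at 17:46, so staining is first.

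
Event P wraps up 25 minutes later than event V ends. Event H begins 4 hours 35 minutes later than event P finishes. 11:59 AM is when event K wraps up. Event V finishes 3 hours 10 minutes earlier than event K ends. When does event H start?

1:49 PM

Event V ends at 11:59 AM − 190 min = 8:49 AM.
Event P ends at 8:49 AM + 25 min = 9:14 AM.
Event H starts at 9:14 AM + 275 min = 1:49 PM.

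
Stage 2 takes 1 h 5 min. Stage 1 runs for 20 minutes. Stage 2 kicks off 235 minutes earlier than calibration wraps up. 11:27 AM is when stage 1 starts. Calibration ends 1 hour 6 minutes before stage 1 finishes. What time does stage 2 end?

7:51 AM

Stage 1 ends at 11:27 AM + 20 min = 11:47 AM.
Calibration ends at 11:47 AM − 66 min = 10:41 AM.
Stage 2 starts at 10:41 AM − 235 min = 6:46 AM.
Stage 2 ends at 6:46 AM + 65 min = 7:51 AM.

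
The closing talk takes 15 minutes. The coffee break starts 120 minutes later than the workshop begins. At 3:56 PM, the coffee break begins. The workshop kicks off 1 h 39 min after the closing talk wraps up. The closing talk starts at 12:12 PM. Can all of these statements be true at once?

The closing talk ends at 12:12 PM + 15 min = 12:27 PM.
The workshop starts at 12:27 PM + 99 min = 2:06 PM.
The coffee break starts at 2:06 PM + 120 min = 4:06 PM.
But the coffee break is also said to start at 3:56 PM — a 10-minute conflict.

No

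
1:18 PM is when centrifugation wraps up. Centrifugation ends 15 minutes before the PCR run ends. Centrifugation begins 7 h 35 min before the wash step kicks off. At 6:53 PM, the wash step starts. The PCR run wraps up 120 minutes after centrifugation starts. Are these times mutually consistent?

Centrifugation starts at 6:53 PM − 455 min = 11:18 AM.
The PCR run ends at 11:18 AM + 120 min = 1:18 PM.
Centrifugation ends at 1:18 PM − 15 min = 1:03 PM.
But centrifugation is also said to end at 1:18 PM — a 15-minute conflict.

No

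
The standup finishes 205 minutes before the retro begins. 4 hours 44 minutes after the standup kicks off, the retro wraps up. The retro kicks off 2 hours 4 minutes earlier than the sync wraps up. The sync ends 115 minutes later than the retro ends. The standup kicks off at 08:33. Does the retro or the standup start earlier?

the standup

The retro ends at 08:33 + 284 min = 13:17.
The sync ends at 13:17 + 115 min = 15:12.
The retro starts at 15:12 − 124 min = 13:08.
The retro starts at 13:08 and the standup starts at 08:33, so the standup is first.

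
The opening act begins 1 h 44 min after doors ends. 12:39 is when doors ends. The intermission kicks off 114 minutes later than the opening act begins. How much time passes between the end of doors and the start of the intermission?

The opening act starts at 12:39 + 104 min = 14:23.
The intermission starts at 14:23 + 114 min = 16:17.
From 12:39 to 16:17 is 3 hours 38 minutes.

3 hours 38 minutes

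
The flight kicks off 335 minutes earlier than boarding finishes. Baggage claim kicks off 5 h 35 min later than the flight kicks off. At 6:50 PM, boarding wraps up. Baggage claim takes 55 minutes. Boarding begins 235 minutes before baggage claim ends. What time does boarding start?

3:50 PM

The flight starts at 6:50 PM − 335 min = 1:15 PM.
Baggage claim starts at 1:15 PM + 335 min = 6:50 PM.
Baggage claim ends at 6:50 PM + 55 min = 7:45 PM.
Boarding starts at 7:45 PM − 235 min = 3:50 PM.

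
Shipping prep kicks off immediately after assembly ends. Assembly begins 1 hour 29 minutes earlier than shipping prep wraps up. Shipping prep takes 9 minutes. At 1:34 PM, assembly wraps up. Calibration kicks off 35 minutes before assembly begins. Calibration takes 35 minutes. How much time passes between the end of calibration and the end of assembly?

Shipping prep starts at 1:34 PM.
Shipping prep ends at 1:34 PM + 9 min = 1:43 PM.
Assembly starts at 1:43 PM − 89 min = 12:14 PM.
Calibration starts at 12:14 PM − 35 min = 11:39 AM.
Calibration ends at 11:39 AM + 35 min = 12:14 PM.
From 12:14 PM to 1:34 PM is 80 minutes.

80 minutes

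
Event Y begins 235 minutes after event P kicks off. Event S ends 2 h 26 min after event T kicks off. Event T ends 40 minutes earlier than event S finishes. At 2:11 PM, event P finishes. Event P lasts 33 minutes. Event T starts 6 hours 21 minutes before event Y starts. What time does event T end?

Event P starts at 2:11 PM − 33 min = 1:38 PM.
Event Y starts at 1:38 PM + 235 min = 5:33 PM.
Event T starts at 5:33 PM − 381 min = 11:12 AM.
Event S ends at 11:12 AM + 146 min = 1:38 PM.
Event T ends at 1:38 PM − 40 min = 12:58 PM.

12:58 PM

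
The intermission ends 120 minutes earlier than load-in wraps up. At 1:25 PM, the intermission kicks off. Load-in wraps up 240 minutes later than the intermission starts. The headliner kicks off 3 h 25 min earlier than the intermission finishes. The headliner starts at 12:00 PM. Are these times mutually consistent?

Yes

Load-in ends at 1:25 PM + 240 min = 5:25 PM.
The intermission ends at 5:25 PM − 120 min = 3:25 PM.
The headliner starts at 3:25 PM − 205 min = 12:00 PM.
That matches the stated 12:00 PM, so the schedule is consistent.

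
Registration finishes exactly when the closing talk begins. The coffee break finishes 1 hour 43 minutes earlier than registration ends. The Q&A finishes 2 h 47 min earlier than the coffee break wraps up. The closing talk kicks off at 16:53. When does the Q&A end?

12:23

Registration ends at 16:53.
The coffee break ends at 16:53 − 103 min = 15:10.
The Q&A ends at 15:10 − 167 min = 12:23.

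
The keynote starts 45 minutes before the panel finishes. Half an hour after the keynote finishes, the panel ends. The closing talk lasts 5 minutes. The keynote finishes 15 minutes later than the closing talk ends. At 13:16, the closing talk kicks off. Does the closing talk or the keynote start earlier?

The closing talk ends at 13:16 + 5 min = 13:21.
The keynote ends at 13:21 + 15 min = 13:36.
The panel ends at 13:36 + 30 min = 14:06.
The keynote starts at 14:06 − 45 min = 13:21.
The closing talk starts at 13:16 and the keynote starts at 13:21, so the closing talk is first.

the closing talk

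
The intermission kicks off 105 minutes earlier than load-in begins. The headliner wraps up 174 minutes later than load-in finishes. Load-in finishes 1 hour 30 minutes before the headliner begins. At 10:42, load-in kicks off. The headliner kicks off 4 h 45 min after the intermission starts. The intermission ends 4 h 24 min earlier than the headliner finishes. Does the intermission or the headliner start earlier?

The intermission starts at 10:42 − 105 min = 08:57.
The headliner starts at 08:57 + 285 min = 13:42.
The intermission starts at 08:57 and the headliner starts at 13:42, so the intermission is first.

the intermission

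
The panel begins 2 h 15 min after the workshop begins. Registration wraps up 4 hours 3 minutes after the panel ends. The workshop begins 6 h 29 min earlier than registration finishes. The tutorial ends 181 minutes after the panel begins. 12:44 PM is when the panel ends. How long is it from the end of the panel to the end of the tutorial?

2 hours 50 minutes

Registration ends at 12:44 PM + 243 min = 4:47 PM.
The workshop starts at 4:47 PM − 389 min = 10:18 AM.
The panel starts at 10:18 AM + 135 min = 12:33 PM.
The tutorial ends at 12:33 PM + 181 min = 3:34 PM.
From 12:44 PM to 3:34 PM is 2 hours 50 minutes.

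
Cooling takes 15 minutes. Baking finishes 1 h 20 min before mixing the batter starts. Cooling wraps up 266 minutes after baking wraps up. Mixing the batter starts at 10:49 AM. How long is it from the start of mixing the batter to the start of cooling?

Baking ends at 10:49 AM − 80 min = 9:29 AM.
Cooling ends at 9:29 AM + 266 min = 1:55 PM.
Cooling starts at 1:55 PM − 15 min = 1:40 PM.
From 10:49 AM to 1:40 PM is 2 hours 51 minutes.

2 hours 51 minutes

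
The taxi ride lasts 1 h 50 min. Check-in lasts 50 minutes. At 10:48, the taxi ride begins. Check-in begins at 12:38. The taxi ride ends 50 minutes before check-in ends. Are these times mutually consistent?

Yes

Check-in ends at 12:38 + 50 min = 13:28.
The taxi ride ends at 13:28 − 50 min = 12:38.
The taxi ride starts at 12:38 − 110 min = 10:48.
That matches the stated 10:48, so the schedule is consistent.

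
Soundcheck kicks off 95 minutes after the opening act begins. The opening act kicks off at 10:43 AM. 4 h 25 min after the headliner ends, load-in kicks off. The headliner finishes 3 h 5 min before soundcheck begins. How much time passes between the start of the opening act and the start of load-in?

175 minutes

Soundcheck starts at 10:43 AM + 95 min = 12:18 PM.
The headliner ends at 12:18 PM − 185 min = 9:13 AM.
Load-in starts at 9:13 AM + 265 min = 1:38 PM.
From 10:43 AM to 1:38 PM is 175 minutes.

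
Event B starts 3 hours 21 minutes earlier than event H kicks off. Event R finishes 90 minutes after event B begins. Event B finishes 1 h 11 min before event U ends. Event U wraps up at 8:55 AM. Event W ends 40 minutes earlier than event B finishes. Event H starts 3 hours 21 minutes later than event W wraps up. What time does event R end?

8:34 AM

Event B ends at 8:55 AM − 71 min = 7:44 AM.
Event W ends at 7:44 AM − 40 min = 7:04 AM.
Event H starts at 7:04 AM + 201 min = 10:25 AM.
Event B starts at 10:25 AM − 201 min = 7:04 AM.
Event R ends at 7:04 AM + 90 min = 8:34 AM.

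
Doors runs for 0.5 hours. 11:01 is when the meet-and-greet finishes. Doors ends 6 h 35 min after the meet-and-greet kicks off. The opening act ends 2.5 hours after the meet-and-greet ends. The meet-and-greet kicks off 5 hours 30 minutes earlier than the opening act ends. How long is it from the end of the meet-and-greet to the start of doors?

The opening act ends at 11:01 + 150 min = 13:31.
The meet-and-greet starts at 13:31 − 330 min = 08:01.
Doors ends at 08:01 + 395 min = 14:36.
Doors starts at 14:36 − 30 min = 14:06.
From 11:01 to 14:06 is 3 h 5 min.

3 h 5 min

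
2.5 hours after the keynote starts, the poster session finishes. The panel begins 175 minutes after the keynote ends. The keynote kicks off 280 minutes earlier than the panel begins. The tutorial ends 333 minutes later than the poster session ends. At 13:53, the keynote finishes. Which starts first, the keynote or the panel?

the keynote

The panel starts at 13:53 + 175 min = 16:48.
The keynote starts at 16:48 − 280 min = 12:08.
The keynote starts at 12:08 and the panel starts at 16:48, so the keynote is first.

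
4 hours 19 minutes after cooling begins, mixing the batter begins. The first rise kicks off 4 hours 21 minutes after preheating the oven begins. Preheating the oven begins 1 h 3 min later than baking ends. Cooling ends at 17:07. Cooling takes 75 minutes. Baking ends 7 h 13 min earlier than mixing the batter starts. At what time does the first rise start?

18:22

Cooling starts at 17:07 − 75 min = 15:52.
Mixing the batter starts at 15:52 + 259 min = 20:11.
Baking ends at 20:11 − 433 min = 12:58.
Preheating the oven starts at 12:58 + 63 min = 14:01.
The first rise starts at 14:01 + 261 min = 18:22.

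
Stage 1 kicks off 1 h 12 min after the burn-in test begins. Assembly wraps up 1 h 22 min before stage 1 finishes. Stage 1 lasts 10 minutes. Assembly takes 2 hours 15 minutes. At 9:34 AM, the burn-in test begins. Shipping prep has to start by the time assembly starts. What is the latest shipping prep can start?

Stage 1 starts at 9:34 AM + 72 min = 10:46 AM.
Stage 1 ends at 10:46 AM + 10 min = 10:56 AM.
Assembly ends at 10:56 AM − 82 min = 9:34 AM.
Assembly starts at 9:34 AM − 135 min = 7:19 AM.
Shipping prep is bounded by assembly, so the latest it can start is 7:19 AM.

7:19 AM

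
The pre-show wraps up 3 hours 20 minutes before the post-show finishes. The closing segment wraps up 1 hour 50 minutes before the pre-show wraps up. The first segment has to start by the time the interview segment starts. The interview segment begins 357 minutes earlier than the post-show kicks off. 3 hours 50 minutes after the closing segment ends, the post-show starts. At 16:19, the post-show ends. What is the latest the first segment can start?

The pre-show ends at 16:19 − 200 min = 12:59.
The closing segment ends at 12:59 − 110 min = 11:09.
The post-show starts at 11:09 + 230 min = 14:59.
The interview segment starts at 14:59 − 357 min = 09:02.
The first segment is bounded by the interview segment, so the latest it can start is 09:02.

09:02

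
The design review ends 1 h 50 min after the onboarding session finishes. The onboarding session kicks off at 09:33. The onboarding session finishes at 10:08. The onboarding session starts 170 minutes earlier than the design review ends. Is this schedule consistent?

The design review ends at 10:08 + 110 min = 11:58.
The onboarding session starts at 11:58 − 170 min = 09:08.
But the onboarding session is also said to start at 09:33 — a 25-minute conflict.

No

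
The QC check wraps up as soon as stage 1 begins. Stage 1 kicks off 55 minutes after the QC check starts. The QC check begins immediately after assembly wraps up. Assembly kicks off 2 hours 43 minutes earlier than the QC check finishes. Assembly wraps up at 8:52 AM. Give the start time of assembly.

The QC check starts at 8:52 AM.
Stage 1 starts at 8:52 AM + 55 min = 9:47 AM.
So the QC check ends at 9:47 AM.
Assembly starts at 9:47 AM − 163 min = 7:04 AM.

7:04 AM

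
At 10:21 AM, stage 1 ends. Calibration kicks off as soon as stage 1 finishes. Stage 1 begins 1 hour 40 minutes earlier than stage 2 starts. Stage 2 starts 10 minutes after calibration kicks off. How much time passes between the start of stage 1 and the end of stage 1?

Calibration starts at 10:21 AM.
Stage 2 starts at 10:21 AM + 10 min = 10:31 AM.
Stage 1 starts at 10:31 AM − 100 min = 8:51 AM.
From 8:51 AM to 10:21 AM is 90 minutes.

90 minutes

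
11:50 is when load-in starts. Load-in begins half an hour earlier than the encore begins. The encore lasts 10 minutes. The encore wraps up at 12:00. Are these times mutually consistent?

No

The encore starts at 12:00 − 10 min = 11:50.
Load-in starts at 11:50 − 30 min = 11:20.
But load-in is also said to start at 11:50 — a 30-minute conflict.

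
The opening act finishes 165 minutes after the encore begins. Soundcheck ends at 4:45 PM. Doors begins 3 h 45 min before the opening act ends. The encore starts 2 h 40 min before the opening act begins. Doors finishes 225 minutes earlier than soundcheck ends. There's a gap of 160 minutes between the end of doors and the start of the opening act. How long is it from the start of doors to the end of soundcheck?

285 minutes

Doors ends at 4:45 PM − 225 min = 1:00 PM.
The opening act starts at 1:00 PM + 160 min = 3:40 PM.
The encore starts at 3:40 PM − 160 min = 1:00 PM.
The opening act ends at 1:00 PM + 165 min = 3:45 PM.
Doors starts at 3:45 PM − 225 min = 12:00 PM.
From 12:00 PM to 4:45 PM is 285 minutes.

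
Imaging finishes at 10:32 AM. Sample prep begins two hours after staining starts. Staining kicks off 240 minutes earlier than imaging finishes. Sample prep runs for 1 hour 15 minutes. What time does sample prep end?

Staining starts at 10:32 AM − 240 min = 6:32 AM.
Sample prep starts at 6:32 AM + 120 min = 8:32 AM.
Sample prep ends at 8:32 AM + 75 min = 9:47 AM.

9:47 AM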